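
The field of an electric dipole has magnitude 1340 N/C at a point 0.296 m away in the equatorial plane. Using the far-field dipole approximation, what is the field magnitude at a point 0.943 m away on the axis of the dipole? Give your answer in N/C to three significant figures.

Dipole fields scale as 1/r³ in the far field.
The axial field is twice the equatorial field at the same r, so the geometry factor is 2/1.
E₂ = E₁ · (2/1) · (r₁/r₂)³ = 1340 · 2 · (0.296/0.943)³.
(r₁/r₂)³ = (0.3139)³ = 0.03093.
E₂ ≈ 82.88 N/C.

E ≈ 82.9 N/C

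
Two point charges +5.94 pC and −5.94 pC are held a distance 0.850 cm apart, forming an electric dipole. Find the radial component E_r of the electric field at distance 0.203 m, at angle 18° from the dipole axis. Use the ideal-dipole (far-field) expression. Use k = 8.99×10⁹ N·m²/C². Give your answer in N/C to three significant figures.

E_r ≈ 0.103 N/C

Dipole moment p = qd = (5.94×10⁻¹² C)(0.00850 m) = 5.049×10⁻¹⁴ C·m.
For a dipole, E_r = (2kp cosθ)/r³.
kp/r³ = (8.99×10⁹)(5.049×10⁻¹⁴)/(0.203)³ = 0.05426 N/C.
E_r = 2·0.05426·cos18° = 0.1032 N/C.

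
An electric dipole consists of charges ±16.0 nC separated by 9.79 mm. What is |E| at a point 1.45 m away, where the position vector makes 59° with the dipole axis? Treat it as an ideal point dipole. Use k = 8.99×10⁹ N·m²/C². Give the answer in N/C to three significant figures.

E ≈ 0.619 N/C

Dipole moment p = qd = (1.60×10⁻⁸ C)(0.00979 m) = 1.566×10⁻¹⁰ C·m.
At angle θ the dipole field magnitude is E = (kp/r³)·√(1 + 3cos²θ).
kp/r³ = (8.99×10⁹)(1.566×10⁻¹⁰) / (1.45)³ = 0.4618 N/C.
√(1 + 3cos²59°) = √(1 + 3·0.2653) = √1.7958 ≈ 1.3401.
E ≈ 0.4618 × 1.340 = 0.6188 N/C.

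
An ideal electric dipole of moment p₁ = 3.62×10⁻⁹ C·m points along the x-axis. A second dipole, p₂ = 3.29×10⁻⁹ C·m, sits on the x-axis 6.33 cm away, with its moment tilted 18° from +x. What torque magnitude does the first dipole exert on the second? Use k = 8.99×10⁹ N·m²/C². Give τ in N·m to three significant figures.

The second dipole sits on the axis of the first, so the field there is axial: E₁ = 2kp₁/r³ along +x.
E₁ = 2(8.99×10⁹)(3.62×10⁻⁹)/(0.0633)³ = 2.566×10⁵ N/C.
Torque on the second dipole: τ = p₂ E₁ sinθ.
τ = (3.29×10⁻⁹)(2.566×10⁵)·sin18° = 2.609×10⁻⁴ N·m.

τ ≈ 2.61×10⁻⁴ N·m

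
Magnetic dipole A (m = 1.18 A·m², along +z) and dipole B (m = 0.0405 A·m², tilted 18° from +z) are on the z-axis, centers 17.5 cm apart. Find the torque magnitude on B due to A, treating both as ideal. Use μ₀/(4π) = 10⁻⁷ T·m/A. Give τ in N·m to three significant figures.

τ ≈ 5.51×10⁻⁷ N·m

Dipole B is on the axis of dipole A, so B₁ there is axial: B₁ = (μ₀/4π)·2m₁/r³ along +z.
B₁ = 2(10⁻⁷)(1.18)/(0.175)³ = 4.403×10⁻⁵ T.
τ = m₂ B₁ sinθ.
τ = (0.0405)(4.403×10⁻⁵)·sin18° = 5.511×10⁻⁷ N·m.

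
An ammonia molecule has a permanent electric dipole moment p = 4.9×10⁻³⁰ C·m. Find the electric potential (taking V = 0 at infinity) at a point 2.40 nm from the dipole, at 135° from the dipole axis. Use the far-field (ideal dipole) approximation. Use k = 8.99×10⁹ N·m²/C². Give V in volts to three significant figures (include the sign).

The dipole potential is V = kp cosθ / r².
V = (8.99×10⁹)(4.90×10⁻³⁰)·cos135° / (2.40×10⁻⁹)² = -0.005408 V.

V ≈ -0.00541 V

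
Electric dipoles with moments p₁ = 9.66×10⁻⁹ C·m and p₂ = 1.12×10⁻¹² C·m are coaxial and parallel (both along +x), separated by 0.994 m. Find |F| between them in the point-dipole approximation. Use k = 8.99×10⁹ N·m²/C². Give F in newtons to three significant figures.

On-axis field of dipole 1 at distance r: E = 2kp₁/r³. Force on dipole 2 is F = p₂·dE/dr (gradient along axis).
dE/dr = −6kp₁/r⁴, so |F| = 6kp₁p₂/r⁴ (attractive for aligned moments).
F = 6(8.99×10⁹)(9.66×10⁻⁹)(1.12×10⁻¹²)/(0.994)⁴ = 5.978×10⁻¹⁰ N.

F ≈ 5.98×10⁻¹⁰ N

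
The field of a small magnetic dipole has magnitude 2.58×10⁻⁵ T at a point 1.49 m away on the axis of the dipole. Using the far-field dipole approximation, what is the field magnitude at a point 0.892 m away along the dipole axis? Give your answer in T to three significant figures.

B ≈ 1.20×10⁻⁴ T

Dipole fields scale as 1/r³ in the far field; the geometry is the same at both points.
B₂ = B₁ · (r₁/r₂)³ = 2.58×10⁻⁵ · (1.49/0.892)³.
(r₁/r₂)³ = (1.67)³ = 4.661.
B₂ ≈ 1.202×10⁻⁴ T.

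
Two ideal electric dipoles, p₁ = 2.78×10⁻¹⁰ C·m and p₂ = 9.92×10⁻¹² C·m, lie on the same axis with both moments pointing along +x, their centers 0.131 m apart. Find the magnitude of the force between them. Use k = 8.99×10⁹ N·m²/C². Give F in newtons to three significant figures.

On-axis field of dipole 1 at distance r: E = 2kp₁/r³. Force on dipole 2 is F = p₂·dE/dr (gradient along axis).
dE/dr = −6kp₁/r⁴, so |F| = 6kp₁p₂/r⁴ (attractive for aligned moments).
F = 6(8.99×10⁹)(2.78×10⁻¹⁰)(9.92×10⁻¹²)/(0.131)⁴ = 5.051×10⁻⁷ N.

F ≈ 5.05×10⁻⁷ N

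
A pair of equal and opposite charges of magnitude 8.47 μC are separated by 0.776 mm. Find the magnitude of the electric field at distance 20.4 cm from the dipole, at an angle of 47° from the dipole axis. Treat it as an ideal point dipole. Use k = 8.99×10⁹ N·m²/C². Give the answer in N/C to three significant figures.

Dipole moment p = qd = (8.47×10⁻⁶ C)(7.76×10⁻⁴ m) = 6.573×10⁻⁹ C·m.
At angle θ the dipole field magnitude is E = (kp/r³)·√(1 + 3cos²θ).
kp/r³ = (8.99×10⁹)(6.573×10⁻⁹) / (0.204)³ = 6960 N/C.
√(1 + 3cos²47°) = √(1 + 3·0.4651) = √2.3954 ≈ 1.5477.
E ≈ 6960 × 1.548 = 1.077×10⁴ N/C.

E ≈ 1.08×10⁴ N/C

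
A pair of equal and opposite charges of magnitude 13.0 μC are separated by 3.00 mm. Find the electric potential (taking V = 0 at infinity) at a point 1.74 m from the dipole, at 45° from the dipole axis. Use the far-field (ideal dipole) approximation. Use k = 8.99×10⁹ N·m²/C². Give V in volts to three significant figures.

V ≈ 81.9 V

Dipole moment p = qd = (1.30×10⁻⁵ C)(0.00300 m) = 3.90×10⁻⁸ C·m.
The dipole potential is V = kp cosθ / r².
V = (8.99×10⁹)(3.90×10⁻⁸)·cos45° / (1.74)² = 81.89 V.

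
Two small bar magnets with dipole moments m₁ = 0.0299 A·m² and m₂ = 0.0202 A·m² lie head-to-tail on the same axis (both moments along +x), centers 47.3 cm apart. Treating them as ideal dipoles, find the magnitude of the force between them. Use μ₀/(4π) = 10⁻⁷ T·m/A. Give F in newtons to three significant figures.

F ≈ 7.24×10⁻⁹ N

On-axis B of dipole 1: B = (μ₀/4π)·2m₁/r³. Force on dipole 2: F = m₂·dB/dr.
dB/dr = −(μ₀/4π)·6m₁/r⁴, so |F| = (μ₀/4π)·6m₁m₂/r⁴.
F = 6(10⁻⁷)(0.0299)(0.0202)/(0.473)⁴ = 7.240×10⁻⁹ N.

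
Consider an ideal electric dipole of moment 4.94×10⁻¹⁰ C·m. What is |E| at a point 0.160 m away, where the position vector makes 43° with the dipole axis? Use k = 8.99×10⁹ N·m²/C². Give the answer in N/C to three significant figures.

At angle θ the dipole field magnitude is E = (kp/r³)·√(1 + 3cos²θ).
kp/r³ = (8.99×10⁹)(4.94×10⁻¹⁰) / (0.160)³ = 1084 N/C.
√(1 + 3cos²43°) = √(1 + 3·0.5349) = √2.6046 ≈ 1.6139.
E ≈ 1084 × 1.614 = 1750 N/C.

E ≈ 1750 N/C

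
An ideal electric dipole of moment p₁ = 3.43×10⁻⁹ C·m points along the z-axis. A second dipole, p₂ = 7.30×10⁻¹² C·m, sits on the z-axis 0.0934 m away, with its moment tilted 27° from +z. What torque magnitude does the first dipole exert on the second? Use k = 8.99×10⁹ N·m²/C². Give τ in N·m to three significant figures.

τ ≈ 2.51×10⁻⁷ N·m

The second dipole sits on the axis of the first, so the field there is axial: E₁ = 2kp₁/r³ along +z.
E₁ = 2(8.99×10⁹)(3.43×10⁻⁹)/(0.0934)³ = 7.569×10⁴ N/C.
Torque on the second dipole: τ = p₂ E₁ sinθ.
τ = (7.30×10⁻¹²)(7.569×10⁴)·sin27° = 2.508×10⁻⁷ N·m.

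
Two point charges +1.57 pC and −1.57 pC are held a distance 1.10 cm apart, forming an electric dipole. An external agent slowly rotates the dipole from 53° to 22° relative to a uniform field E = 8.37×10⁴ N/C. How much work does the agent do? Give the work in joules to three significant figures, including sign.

W ≈ -4.70×10⁻¹⁰ J

Dipole moment p = qd = (1.57×10⁻¹² C)(0.0110 m) = 1.727×10⁻¹⁴ C·m.
W_ext = ΔU = U(θ₂) − U(θ₁) = −pE cosθ₂ − (−pE cosθ₁) = pE(cosθ₁ − cosθ₂).
W = (1.727×10⁻¹⁴)(8.37×10⁴)·(cos53° − cos22°) = (1.445×10⁻⁹)·(-0.3254) = -4.703×10⁻¹⁰ J.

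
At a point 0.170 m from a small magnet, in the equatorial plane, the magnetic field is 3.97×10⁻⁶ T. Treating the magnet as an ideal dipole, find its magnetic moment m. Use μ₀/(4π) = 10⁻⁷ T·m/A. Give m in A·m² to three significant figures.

m ≈ 0.195 A·m²

In the equatorial plane B = (μ₀/4π)·m/r³, so m = Br³·4π/(μ₀).
m = (3.97×10⁻⁶)·(0.170)³ / (10⁻⁷) = 0.1950 A·m².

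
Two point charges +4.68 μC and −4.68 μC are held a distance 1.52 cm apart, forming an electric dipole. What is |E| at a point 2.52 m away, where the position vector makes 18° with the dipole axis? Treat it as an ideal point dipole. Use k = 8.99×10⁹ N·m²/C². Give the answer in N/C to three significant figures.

E ≈ 77.0 N/C

Dipole moment p = qd = (4.68×10⁻⁶ C)(0.0152 m) = 7.114×10⁻⁸ C·m.
At angle θ the dipole field magnitude is E = (kp/r³)·√(1 + 3cos²θ).
kp/r³ = (8.99×10⁹)(7.114×10⁻⁸) / (2.52)³ = 39.96 N/C.
√(1 + 3cos²18°) = √(1 + 3·0.9045) = √3.7135 ≈ 1.9271.
E ≈ 39.96 × 1.927 = 77.01 N/C.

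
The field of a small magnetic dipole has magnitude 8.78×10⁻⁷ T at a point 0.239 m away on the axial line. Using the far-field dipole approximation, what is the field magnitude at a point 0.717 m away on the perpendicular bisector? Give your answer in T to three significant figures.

Dipole fields scale as 1/r³ in the far field.
The axial field is twice the equatorial field at the same r, so the geometry factor is 1/2.
B₂ = B₁ · (1/2) · (r₁/r₂)³ = 8.78×10⁻⁷ · 0.5 · (0.239/0.717)³.
(r₁/r₂)³ = (0.3333)³ = 0.03704.
B₂ ≈ 1.626×10⁻⁸ T.

B ≈ 1.63×10⁻⁸ T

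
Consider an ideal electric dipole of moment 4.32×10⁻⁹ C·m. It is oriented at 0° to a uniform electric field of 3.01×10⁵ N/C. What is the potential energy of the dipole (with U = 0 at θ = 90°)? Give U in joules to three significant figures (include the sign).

U = −p·E = −pE cosθ.
U = −(4.32×10⁻⁹)(3.01×10⁵)·cos0° = -0.001300 J.

U ≈ -0.00130 J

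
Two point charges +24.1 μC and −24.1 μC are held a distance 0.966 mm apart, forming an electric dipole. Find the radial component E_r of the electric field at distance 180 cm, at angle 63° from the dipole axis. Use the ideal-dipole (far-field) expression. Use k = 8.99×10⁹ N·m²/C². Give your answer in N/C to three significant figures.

E_r ≈ 32.6 N/C

Dipole moment p = qd = (2.41×10⁻⁵ C)(9.66×10⁻⁴ m) = 2.328×10⁻⁸ C·m.
For a dipole, E_r = (2kp cosθ)/r³.
kp/r³ = (8.99×10⁹)(2.328×10⁻⁸)/(1.80)³ = 35.89 N/C.
E_r = 2·35.89·cos63° = 32.58 N/C.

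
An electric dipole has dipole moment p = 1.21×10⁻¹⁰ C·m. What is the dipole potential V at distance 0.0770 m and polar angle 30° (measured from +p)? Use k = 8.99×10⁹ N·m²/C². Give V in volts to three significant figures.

V ≈ 159 V

The dipole potential is V = kp cosθ / r².
V = (8.99×10⁹)(1.21×10⁻¹⁰)·cos30° / (0.0770)² = 158.9 V.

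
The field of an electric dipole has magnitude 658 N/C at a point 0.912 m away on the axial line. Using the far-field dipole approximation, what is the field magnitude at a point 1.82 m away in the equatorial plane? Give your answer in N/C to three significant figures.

E ≈ 41.4 N/C

Dipole fields scale as 1/r³ in the far field.
The axial field is twice the equatorial field at the same r, so the geometry factor is 1/2.
E₂ = E₁ · (1/2) · (r₁/r₂)³ = 658 · 0.5 · (0.912/1.82)³.
(r₁/r₂)³ = (0.5011)³ = 0.1258.
E₂ ≈ 41.40 N/C.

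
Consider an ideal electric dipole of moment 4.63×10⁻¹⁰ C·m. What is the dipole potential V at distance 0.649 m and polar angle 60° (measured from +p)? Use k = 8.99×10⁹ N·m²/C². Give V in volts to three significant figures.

V ≈ 4.94 V

The dipole potential is V = kp cosθ / r².
V = (8.99×10⁹)(4.63×10⁻¹⁰)·cos60° / (0.649)² = 4.941 V.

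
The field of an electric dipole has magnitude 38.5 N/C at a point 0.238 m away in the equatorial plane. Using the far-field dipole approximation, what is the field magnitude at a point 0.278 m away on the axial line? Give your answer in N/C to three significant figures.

E ≈ 48.3 N/C

Dipole fields scale as 1/r³ in the far field.
The axial field is twice the equatorial field at the same r, so the geometry factor is 2/1.
E₂ = E₁ · (2/1) · (r₁/r₂)³ = 38.5 · 2 · (0.238/0.278)³.
(r₁/r₂)³ = (0.8561)³ = 0.6275.
E₂ ≈ 48.32 N/C.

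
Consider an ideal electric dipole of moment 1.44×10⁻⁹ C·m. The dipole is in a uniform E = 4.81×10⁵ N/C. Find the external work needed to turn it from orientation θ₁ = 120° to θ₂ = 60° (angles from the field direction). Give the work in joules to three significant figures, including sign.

W_ext = ΔU = U(θ₂) − U(θ₁) = −pE cosθ₂ − (−pE cosθ₁) = pE(cosθ₁ − cosθ₂).
W = (1.44×10⁻⁹)(4.81×10⁵)·(cos120° − cos60°) = (6.926×10⁻⁴)·(-1.0000) = -6.926×10⁻⁴ J.

W ≈ -6.93×10⁻⁴ J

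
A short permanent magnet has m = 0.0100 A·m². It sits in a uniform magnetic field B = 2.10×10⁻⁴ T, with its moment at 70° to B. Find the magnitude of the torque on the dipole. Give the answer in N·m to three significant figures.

Torque on a magnetic dipole: τ = mB sinθ.
τ = (0.0100)(2.10×10⁻⁴)·sin70° = 1.973×10⁻⁶ N·m.

τ ≈ 1.97×10⁻⁶ N·m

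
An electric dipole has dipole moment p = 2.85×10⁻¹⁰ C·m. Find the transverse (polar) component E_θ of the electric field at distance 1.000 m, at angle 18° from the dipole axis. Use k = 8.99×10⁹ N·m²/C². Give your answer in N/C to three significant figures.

E_θ ≈ 0.792 N/C

For a dipole, E_θ = (kp sinθ)/r³.
kp/r³ = (8.99×10⁹)(2.85×10⁻¹⁰)/(1.00)³ = 2.562 N/C.
E_θ = 2.562·sin18° = 0.7917 N/C.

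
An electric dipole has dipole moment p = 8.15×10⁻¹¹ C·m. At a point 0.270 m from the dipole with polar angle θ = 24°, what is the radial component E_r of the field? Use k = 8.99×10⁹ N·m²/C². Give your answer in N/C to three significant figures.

For a dipole, E_r = (2kp cosθ)/r³.
kp/r³ = (8.99×10⁹)(8.15×10⁻¹¹)/(0.270)³ = 37.22 N/C.
E_r = 2·37.22·cos24° = 68.01 N/C.

E_r ≈ 68.0 N/C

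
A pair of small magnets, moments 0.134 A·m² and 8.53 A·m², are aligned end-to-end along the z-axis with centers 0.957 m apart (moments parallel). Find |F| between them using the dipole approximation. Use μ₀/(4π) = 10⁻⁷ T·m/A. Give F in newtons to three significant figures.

On-axis B of dipole 1: B = (μ₀/4π)·2m₁/r³. Force on dipole 2: F = m₂·dB/dr.
dB/dr = −(μ₀/4π)·6m₁/r⁴, so |F| = (μ₀/4π)·6m₁m₂/r⁴.
F = 6(10⁻⁷)(0.134)(8.53)/(0.957)⁴ = 8.176×10⁻⁷ N.

F ≈ 8.18×10⁻⁷ N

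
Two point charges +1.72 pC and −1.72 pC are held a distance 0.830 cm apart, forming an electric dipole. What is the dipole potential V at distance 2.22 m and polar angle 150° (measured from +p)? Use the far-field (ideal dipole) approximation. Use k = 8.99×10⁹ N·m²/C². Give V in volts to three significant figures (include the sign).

V ≈ -2.26×10⁻⁵ V

Dipole moment p = qd = (1.72×10⁻¹² C)(0.00830 m) = 1.428×10⁻¹⁴ C·m.
The dipole potential is V = kp cosθ / r².
V = (8.99×10⁹)(1.428×10⁻¹⁴)·cos150° / (2.22)² = -2.256×10⁻⁵ V.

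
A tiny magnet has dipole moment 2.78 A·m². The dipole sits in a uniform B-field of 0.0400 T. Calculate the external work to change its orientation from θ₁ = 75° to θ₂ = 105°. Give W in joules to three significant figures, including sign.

W ≈ 0.0576 J

W_ext = ΔU = −mB cosθ₂ + mB cosθ₁ = mB(cosθ₁ − cosθ₂).
W = (2.78)(0.0400)·(cos75° − cos105°) = (0.1112)·(+0.5176) = 0.05756 J.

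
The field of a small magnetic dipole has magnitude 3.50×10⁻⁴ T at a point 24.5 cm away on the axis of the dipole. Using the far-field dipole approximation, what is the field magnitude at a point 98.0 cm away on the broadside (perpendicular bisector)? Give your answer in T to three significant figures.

B ≈ 2.73×10⁻⁶ T

Dipole fields scale as 1/r³ in the far field.
The axial field is twice the equatorial field at the same r, so the geometry factor is 1/2.
B₂ = B₁ · (1/2) · (r₁/r₂)³ = 3.50×10⁻⁴ · 0.5 · (24.5/98.0)³.
(r₁/r₂)³ = (0.25)³ = 0.01562.
B₂ ≈ 2.734×10⁻⁶ T.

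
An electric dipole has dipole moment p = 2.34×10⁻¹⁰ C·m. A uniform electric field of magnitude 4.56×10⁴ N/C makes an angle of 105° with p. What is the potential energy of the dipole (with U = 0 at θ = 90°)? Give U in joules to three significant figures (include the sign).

U ≈ 2.76×10⁻⁶ J

U = −p·E = −pE cosθ.
U = −(2.34×10⁻¹⁰)(4.56×10⁴)·cos105° = 2.762×10⁻⁶ J.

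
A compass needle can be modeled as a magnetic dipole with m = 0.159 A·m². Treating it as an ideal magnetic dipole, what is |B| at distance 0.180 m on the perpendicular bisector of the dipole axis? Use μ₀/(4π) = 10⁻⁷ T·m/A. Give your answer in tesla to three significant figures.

In the equatorial plane B = (μ₀/4π)·m/r³ (half the axial value).
B = (10⁻⁷)·(0.159) / (0.180)³ = 2.726×10⁻⁶ T.

B ≈ 2.73×10⁻⁶ T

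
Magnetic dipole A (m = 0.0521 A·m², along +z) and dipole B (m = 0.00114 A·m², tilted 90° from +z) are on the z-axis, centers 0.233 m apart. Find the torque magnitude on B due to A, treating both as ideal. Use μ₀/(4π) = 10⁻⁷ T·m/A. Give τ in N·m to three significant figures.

τ ≈ 9.39×10⁻¹⁰ N·m

Dipole B is on the axis of dipole A, so B₁ there is axial: B₁ = (μ₀/4π)·2m₁/r³ along +z.
B₁ = 2(10⁻⁷)(0.0521)/(0.233)³ = 8.238×10⁻⁷ T.
τ = m₂ B₁ sinθ.
τ = (0.00114)(8.238×10⁻⁷)·sin90° = 9.391×10⁻¹⁰ N·m.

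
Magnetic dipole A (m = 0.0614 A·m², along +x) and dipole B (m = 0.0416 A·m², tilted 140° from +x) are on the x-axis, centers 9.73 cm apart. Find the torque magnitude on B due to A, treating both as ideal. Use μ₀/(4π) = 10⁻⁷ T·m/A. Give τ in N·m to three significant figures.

Dipole B is on the axis of dipole A, so B₁ there is axial: B₁ = (μ₀/4π)·2m₁/r³ along +x.
B₁ = 2(10⁻⁷)(0.0614)/(0.0973)³ = 1.333×10⁻⁵ T.
τ = m₂ B₁ sinθ.
τ = (0.0416)(1.333×10⁻⁵)·sin140° = 3.565×10⁻⁷ N·m.

τ ≈ 3.56×10⁻⁷ N·m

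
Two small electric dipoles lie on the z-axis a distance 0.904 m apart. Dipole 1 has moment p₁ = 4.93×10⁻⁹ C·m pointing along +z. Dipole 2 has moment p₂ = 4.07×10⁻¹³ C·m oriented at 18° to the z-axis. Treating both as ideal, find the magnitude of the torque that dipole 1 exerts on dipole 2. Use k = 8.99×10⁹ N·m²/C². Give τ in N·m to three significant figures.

The second dipole sits on the axis of the first, so the field there is axial: E₁ = 2kp₁/r³ along +z.
E₁ = 2(8.99×10⁹)(4.93×10⁻⁹)/(0.904)³ = 120.0 N/C.
Torque on the second dipole: τ = p₂ E₁ sinθ.
τ = (4.07×10⁻¹³)(120.0)·sin18° = 1.509×10⁻¹¹ N·m.

τ ≈ 1.51×10⁻¹¹ N·m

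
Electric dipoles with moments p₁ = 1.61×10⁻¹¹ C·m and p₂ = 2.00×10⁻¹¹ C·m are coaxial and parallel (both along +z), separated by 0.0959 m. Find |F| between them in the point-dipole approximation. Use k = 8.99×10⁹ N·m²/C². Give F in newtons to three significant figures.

F ≈ 2.05×10⁻⁷ N

On-axis field of dipole 1 at distance r: E = 2kp₁/r³. Force on dipole 2 is F = p₂·dE/dr (gradient along axis).
dE/dr = −6kp₁/r⁴, so |F| = 6kp₁p₂/r⁴ (attractive for aligned moments).
F = 6(8.99×10⁹)(1.61×10⁻¹¹)(2.00×10⁻¹¹)/(0.0959)⁴ = 2.053×10⁻⁷ N.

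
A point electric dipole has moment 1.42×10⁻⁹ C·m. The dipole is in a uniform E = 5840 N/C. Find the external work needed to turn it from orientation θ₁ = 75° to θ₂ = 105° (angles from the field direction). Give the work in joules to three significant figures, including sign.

W ≈ 4.29×10⁻⁶ J

W_ext = ΔU = U(θ₂) − U(θ₁) = −pE cosθ₂ − (−pE cosθ₁) = pE(cosθ₁ − cosθ₂).
W = (1.42×10⁻⁹)(5840)·(cos75° − cos105°) = (8.293×10⁻⁶)·(+0.5176) = 4.293×10⁻⁶ J.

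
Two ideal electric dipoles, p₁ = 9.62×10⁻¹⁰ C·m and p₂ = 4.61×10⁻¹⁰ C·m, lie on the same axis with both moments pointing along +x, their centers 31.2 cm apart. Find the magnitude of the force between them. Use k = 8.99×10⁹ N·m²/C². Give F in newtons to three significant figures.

F ≈ 2.52×10⁻⁶ N

On-axis field of dipole 1 at distance r: E = 2kp₁/r³. Force on dipole 2 is F = p₂·dE/dr (gradient along axis).
dE/dr = −6kp₁/r⁴, so |F| = 6kp₁p₂/r⁴ (attractive for aligned moments).
F = 6(8.99×10⁹)(9.62×10⁻¹⁰)(4.61×10⁻¹⁰)/(0.312)⁴ = 2.524×10⁻⁶ N.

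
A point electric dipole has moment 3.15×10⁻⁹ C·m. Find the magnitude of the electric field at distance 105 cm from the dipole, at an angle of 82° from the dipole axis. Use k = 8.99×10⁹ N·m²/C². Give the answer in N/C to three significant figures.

E ≈ 25.2 N/C

At angle θ the dipole field magnitude is E = (kp/r³)·√(1 + 3cos²θ).
kp/r³ = (8.99×10⁹)(3.15×10⁻⁹) / (1.05)³ = 24.46 N/C.
√(1 + 3cos²82°) = √(1 + 3·0.0194) = √1.0581 ≈ 1.0286.
E ≈ 24.46 × 1.029 = 25.16 N/C.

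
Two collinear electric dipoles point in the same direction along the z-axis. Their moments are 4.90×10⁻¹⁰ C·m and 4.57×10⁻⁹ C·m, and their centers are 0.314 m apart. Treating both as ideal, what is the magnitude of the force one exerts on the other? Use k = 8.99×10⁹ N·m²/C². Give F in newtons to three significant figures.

F ≈ 1.24×10⁻⁵ N

On-axis field of dipole 1 at distance r: E = 2kp₁/r³. Force on dipole 2 is F = p₂·dE/dr (gradient along axis).
dE/dr = −6kp₁/r⁴, so |F| = 6kp₁p₂/r⁴ (attractive for aligned moments).
F = 6(8.99×10⁹)(4.90×10⁻¹⁰)(4.57×10⁻⁹)/(0.314)⁴ = 1.243×10⁻⁵ N.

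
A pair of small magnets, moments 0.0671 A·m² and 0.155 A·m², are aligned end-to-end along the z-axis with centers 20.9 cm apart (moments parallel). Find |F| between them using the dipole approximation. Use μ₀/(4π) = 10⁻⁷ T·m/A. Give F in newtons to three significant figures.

On-axis B of dipole 1: B = (μ₀/4π)·2m₁/r³. Force on dipole 2: F = m₂·dB/dr.
dB/dr = −(μ₀/4π)·6m₁/r⁴, so |F| = (μ₀/4π)·6m₁m₂/r⁴.
F = 6(10⁻⁷)(0.0671)(0.155)/(0.209)⁴ = 3.271×10⁻⁶ N.

F ≈ 3.27×10⁻⁶ N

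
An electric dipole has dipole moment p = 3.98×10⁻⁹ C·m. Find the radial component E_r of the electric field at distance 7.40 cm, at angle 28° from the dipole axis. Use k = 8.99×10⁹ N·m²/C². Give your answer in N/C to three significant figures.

E_r ≈ 1.56×10⁵ N/C

For a dipole, E_r = (2kp cosθ)/r³.
kp/r³ = (8.99×10⁹)(3.98×10⁻⁹)/(0.0740)³ = 8.830×10⁴ N/C.
E_r = 2·8.830×10⁴·cos28° = 1.559×10⁵ N/C.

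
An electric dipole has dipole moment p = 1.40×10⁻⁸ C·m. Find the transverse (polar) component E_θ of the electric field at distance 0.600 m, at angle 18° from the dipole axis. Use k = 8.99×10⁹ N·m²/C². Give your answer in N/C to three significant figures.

For a dipole, E_θ = (kp sinθ)/r³.
kp/r³ = (8.99×10⁹)(1.40×10⁻⁸)/(0.600)³ = 582.7 N/C.
E_θ = 582.7·sin18° = 180.1 N/C.

E_θ ≈ 180 N/C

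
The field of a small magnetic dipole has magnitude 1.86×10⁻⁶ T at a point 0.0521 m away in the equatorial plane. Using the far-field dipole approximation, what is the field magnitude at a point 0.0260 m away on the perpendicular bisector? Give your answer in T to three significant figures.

Dipole fields scale as 1/r³ in the far field; the geometry is the same at both points.
B₂ = B₁ · (r₁/r₂)³ = 1.86×10⁻⁶ · (0.0521/0.0260)³.
(r₁/r₂)³ = (2.004)³ = 8.046.
B₂ ≈ 1.497×10⁻⁵ T.

B ≈ 1.50×10⁻⁵ T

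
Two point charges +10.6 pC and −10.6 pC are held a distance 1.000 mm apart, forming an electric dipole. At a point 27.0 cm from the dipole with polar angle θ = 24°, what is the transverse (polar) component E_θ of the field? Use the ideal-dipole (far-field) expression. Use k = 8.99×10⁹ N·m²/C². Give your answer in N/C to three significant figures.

Dipole moment p = qd = (1.06×10⁻¹¹ C)(0.00100 m) = 1.06×10⁻¹⁴ C·m.
For a dipole, E_θ = (kp sinθ)/r³.
kp/r³ = (8.99×10⁹)(1.06×10⁻¹⁴)/(0.270)³ = 0.004841 N/C.
E_θ = 0.004841·sin24° = 0.001969 N/C.

E_θ ≈ 0.00197 N/C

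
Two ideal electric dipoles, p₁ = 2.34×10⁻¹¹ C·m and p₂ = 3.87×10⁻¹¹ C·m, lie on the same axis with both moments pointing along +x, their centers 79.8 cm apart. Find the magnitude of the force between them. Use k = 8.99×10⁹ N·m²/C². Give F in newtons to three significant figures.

F ≈ 1.20×10⁻¹⁰ N

On-axis field of dipole 1 at distance r: E = 2kp₁/r³. Force on dipole 2 is F = p₂·dE/dr (gradient along axis).
dE/dr = −6kp₁/r⁴, so |F| = 6kp₁p₂/r⁴ (attractive for aligned moments).
F = 6(8.99×10⁹)(2.34×10⁻¹¹)(3.87×10⁻¹¹)/(0.798)⁴ = 1.205×10⁻¹⁰ N.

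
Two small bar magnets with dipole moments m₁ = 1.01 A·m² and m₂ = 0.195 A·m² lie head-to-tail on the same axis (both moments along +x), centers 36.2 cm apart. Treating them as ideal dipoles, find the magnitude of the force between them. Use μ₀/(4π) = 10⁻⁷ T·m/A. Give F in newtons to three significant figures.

On-axis B of dipole 1: B = (μ₀/4π)·2m₁/r³. Force on dipole 2: F = m₂·dB/dr.
dB/dr = −(μ₀/4π)·6m₁/r⁴, so |F| = (μ₀/4π)·6m₁m₂/r⁴.
F = 6(10⁻⁷)(1.01)(0.195)/(0.362)⁴ = 6.881×10⁻⁶ N.

F ≈ 6.88×10⁻⁶ N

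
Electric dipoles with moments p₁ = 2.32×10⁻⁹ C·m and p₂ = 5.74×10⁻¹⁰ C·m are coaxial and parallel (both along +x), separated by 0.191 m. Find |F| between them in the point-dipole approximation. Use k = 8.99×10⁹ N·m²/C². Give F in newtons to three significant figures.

F ≈ 5.40×10⁻⁵ N

On-axis field of dipole 1 at distance r: E = 2kp₁/r³. Force on dipole 2 is F = p₂·dE/dr (gradient along axis).
dE/dr = −6kp₁/r⁴, so |F| = 6kp₁p₂/r⁴ (attractive for aligned moments).
F = 6(8.99×10⁹)(2.32×10⁻⁹)(5.74×10⁻¹⁰)/(0.191)⁴ = 5.397×10⁻⁵ N.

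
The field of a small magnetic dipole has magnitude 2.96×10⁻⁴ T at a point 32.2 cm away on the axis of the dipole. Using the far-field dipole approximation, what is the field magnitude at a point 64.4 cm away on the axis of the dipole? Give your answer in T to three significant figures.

Dipole fields scale as 1/r³ in the far field; the geometry is the same at both points.
B₂ = B₁ · (r₁/r₂)³ = 2.96×10⁻⁴ · (32.2/64.4)³.
(r₁/r₂)³ = (0.5)³ = 0.125.
B₂ ≈ 3.700×10⁻⁵ T.

B ≈ 3.70×10⁻⁵ T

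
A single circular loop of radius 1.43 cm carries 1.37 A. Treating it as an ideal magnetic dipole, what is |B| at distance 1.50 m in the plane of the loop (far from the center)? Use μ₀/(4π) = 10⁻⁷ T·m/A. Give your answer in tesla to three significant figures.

Magnetic moment m = IA = Iπa² = (1.37)·π·(0.0143)² = 8.801×10⁻⁴ A·m².
In the equatorial plane B = (μ₀/4π)·m/r³ (half the axial value).
B = (10⁻⁷)·(8.801×10⁻⁴) / (1.50)³ = 2.608×10⁻¹¹ T.

B ≈ 2.61×10⁻¹¹ T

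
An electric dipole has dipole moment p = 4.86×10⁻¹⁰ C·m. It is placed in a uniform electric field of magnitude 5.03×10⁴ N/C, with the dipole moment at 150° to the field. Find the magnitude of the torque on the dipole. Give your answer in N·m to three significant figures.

τ ≈ 1.22×10⁻⁵ N·m

Torque on an electric dipole: τ = pE sinθ.
τ = (4.86×10⁻¹⁰)(5.03×10⁴)·sin150° = 1.222×10⁻⁵ N·m.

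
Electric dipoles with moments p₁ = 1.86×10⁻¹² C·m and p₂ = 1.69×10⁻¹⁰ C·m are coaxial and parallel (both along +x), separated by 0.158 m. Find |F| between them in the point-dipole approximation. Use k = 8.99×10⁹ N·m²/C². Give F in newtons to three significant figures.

F ≈ 2.72×10⁻⁸ N

On-axis field of dipole 1 at distance r: E = 2kp₁/r³. Force on dipole 2 is F = p₂·dE/dr (gradient along axis).
dE/dr = −6kp₁/r⁴, so |F| = 6kp₁p₂/r⁴ (attractive for aligned moments).
F = 6(8.99×10⁹)(1.86×10⁻¹²)(1.69×10⁻¹⁰)/(0.158)⁴ = 2.721×10⁻⁸ N.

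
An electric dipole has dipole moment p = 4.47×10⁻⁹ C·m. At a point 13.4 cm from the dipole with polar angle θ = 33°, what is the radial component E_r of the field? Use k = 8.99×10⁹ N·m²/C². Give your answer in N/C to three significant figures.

For a dipole, E_r = (2kp cosθ)/r³.
kp/r³ = (8.99×10⁹)(4.47×10⁻⁹)/(0.134)³ = 1.670×10⁴ N/C.
E_r = 2·1.670×10⁴·cos33° = 2.801×10⁴ N/C.

E_r ≈ 2.80×10⁴ N/C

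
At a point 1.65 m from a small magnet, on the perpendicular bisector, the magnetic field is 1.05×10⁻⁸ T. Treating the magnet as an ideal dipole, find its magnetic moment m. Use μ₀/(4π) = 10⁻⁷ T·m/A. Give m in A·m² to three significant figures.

In the equatorial plane B = (μ₀/4π)·m/r³, so m = Br³·4π/(μ₀).
m = (1.05×10⁻⁸)·(1.65)³ / (10⁻⁷) = 0.4717 A·m².

m ≈ 0.472 A·m²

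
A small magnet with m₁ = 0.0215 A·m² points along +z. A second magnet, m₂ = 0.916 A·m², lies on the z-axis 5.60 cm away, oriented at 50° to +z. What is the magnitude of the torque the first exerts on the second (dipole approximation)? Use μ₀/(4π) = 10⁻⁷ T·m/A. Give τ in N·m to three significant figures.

Dipole B is on the axis of dipole A, so B₁ there is axial: B₁ = (μ₀/4π)·2m₁/r³ along +z.
B₁ = 2(10⁻⁷)(0.0215)/(0.0560)³ = 2.449×10⁻⁵ T.
τ = m₂ B₁ sinθ.
τ = (0.916)(2.449×10⁻⁵)·sin50° = 1.718×10⁻⁵ N·m.

τ ≈ 1.72×10⁻⁵ N·m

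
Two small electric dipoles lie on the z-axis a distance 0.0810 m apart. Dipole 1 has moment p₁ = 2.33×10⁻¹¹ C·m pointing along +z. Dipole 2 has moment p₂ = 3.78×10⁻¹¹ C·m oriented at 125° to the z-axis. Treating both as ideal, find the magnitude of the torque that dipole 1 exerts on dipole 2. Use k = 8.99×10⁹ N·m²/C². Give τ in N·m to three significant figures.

τ ≈ 2.44×10⁻⁸ N·m

The second dipole sits on the axis of the first, so the field there is axial: E₁ = 2kp₁/r³ along +z.
E₁ = 2(8.99×10⁹)(2.33×10⁻¹¹)/(0.0810)³ = 788.3 N/C.
Torque on the second dipole: τ = p₂ E₁ sinθ.
τ = (3.78×10⁻¹¹)(788.3)·sin125° = 2.441×10⁻⁸ N·m.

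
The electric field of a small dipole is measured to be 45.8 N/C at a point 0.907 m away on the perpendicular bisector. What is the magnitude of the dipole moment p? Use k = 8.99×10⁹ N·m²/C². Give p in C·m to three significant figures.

p ≈ 3.80×10⁻⁹ C·m

In the equatorial plane E = kp/r³, so p = Er³/(k).
p = (45.8)·(0.907)³ / (8.99×10⁹) = 3.801×10⁻⁹ C·m.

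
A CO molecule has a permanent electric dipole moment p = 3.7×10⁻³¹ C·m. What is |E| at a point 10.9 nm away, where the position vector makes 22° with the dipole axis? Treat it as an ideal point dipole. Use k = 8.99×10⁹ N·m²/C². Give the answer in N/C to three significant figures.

At angle θ the dipole field magnitude is E = (kp/r³)·√(1 + 3cos²θ).
kp/r³ = (8.99×10⁹)(3.70×10⁻³¹) / (1.09×10⁻⁸)³ = 2569 N/C.
√(1 + 3cos²22°) = √(1 + 3·0.8597) = √3.5790 ≈ 1.8918.
E ≈ 2569 × 1.892 = 4859 N/C.

E ≈ 4860 N/C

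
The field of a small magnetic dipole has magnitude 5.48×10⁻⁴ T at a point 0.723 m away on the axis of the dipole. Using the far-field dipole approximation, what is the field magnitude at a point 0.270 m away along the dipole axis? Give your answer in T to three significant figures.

B ≈ 0.0105 T

Dipole fields scale as 1/r³ in the far field; the geometry is the same at both points.
B₂ = B₁ · (r₁/r₂)³ = 5.48×10⁻⁴ · (0.723/0.270)³.
(r₁/r₂)³ = (2.678)³ = 19.2.
B₂ ≈ 0.01052 T.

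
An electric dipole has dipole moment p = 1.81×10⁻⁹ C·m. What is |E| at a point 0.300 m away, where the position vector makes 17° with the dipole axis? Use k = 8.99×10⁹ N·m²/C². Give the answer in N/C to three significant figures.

At angle θ the dipole field magnitude is E = (kp/r³)·√(1 + 3cos²θ).
kp/r³ = (8.99×10⁹)(1.81×10⁻⁹) / (0.300)³ = 602.7 N/C.
√(1 + 3cos²17°) = √(1 + 3·0.9145) = √3.7436 ≈ 1.9348.
E ≈ 602.7 × 1.935 = 1166 N/C.

E ≈ 1170 N/C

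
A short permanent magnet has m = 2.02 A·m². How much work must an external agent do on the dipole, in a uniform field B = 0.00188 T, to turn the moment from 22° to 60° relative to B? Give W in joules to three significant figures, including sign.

W ≈ 0.00162 J

W_ext = ΔU = −mB cosθ₂ + mB cosθ₁ = mB(cosθ₁ − cosθ₂).
W = (2.02)(0.00188)·(cos22° − cos60°) = (0.003798)·(+0.4272) = 0.001622 J.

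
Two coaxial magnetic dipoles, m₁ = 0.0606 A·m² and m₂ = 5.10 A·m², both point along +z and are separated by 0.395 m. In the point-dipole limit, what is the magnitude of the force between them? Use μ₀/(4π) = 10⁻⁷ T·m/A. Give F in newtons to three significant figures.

On-axis B of dipole 1: B = (μ₀/4π)·2m₁/r³. Force on dipole 2: F = m₂·dB/dr.
dB/dr = −(μ₀/4π)·6m₁/r⁴, so |F| = (μ₀/4π)·6m₁m₂/r⁴.
F = 6(10⁻⁷)(0.0606)(5.10)/(0.395)⁴ = 7.617×10⁻⁶ N.

F ≈ 7.62×10⁻⁶ N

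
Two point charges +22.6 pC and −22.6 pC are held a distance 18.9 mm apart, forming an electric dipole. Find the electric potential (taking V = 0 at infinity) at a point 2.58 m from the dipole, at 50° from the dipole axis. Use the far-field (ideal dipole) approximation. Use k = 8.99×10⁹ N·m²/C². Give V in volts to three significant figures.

Dipole moment p = qd = (2.26×10⁻¹¹ C)(0.0189 m) = 4.271×10⁻¹³ C·m.
The dipole potential is V = kp cosθ / r².
V = (8.99×10⁹)(4.271×10⁻¹³)·cos50° / (2.58)² = 3.708×10⁻⁴ V.

V ≈ 3.71×10⁻⁴ V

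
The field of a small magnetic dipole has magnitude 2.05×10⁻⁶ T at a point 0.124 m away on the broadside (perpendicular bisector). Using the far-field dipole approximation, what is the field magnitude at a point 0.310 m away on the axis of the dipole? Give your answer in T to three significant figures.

B ≈ 2.62×10⁻⁷ T

Dipole fields scale as 1/r³ in the far field.
The axial field is twice the equatorial field at the same r, so the geometry factor is 2/1.
B₂ = B₁ · (2/1) · (r₁/r₂)³ = 2.05×10⁻⁶ · 2 · (0.124/0.310)³.
(r₁/r₂)³ = (0.4)³ = 0.064.
B₂ ≈ 2.624×10⁻⁷ T.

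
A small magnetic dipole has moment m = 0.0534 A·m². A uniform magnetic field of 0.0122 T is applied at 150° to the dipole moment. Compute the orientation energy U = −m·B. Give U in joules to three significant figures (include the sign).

U ≈ 5.64×10⁻⁴ J

U = −m·B = −mB cosθ.
U = −(0.0534)(0.0122)·cos150° = 5.642×10⁻⁴ J.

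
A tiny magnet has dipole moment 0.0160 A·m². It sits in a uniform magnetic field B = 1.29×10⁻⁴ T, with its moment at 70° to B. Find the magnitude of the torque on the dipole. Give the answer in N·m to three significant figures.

τ ≈ 1.94×10⁻⁶ N·m

Torque on a magnetic dipole: τ = mB sinθ.
τ = (0.0160)(1.29×10⁻⁴)·sin70° = 1.940×10⁻⁶ N·m.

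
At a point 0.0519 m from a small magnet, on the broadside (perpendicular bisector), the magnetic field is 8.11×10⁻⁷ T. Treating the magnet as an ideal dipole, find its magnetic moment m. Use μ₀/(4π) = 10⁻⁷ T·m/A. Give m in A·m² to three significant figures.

m ≈ 0.00113 A·m²

In the equatorial plane B = (μ₀/4π)·m/r³, so m = Br³·4π/(μ₀).
m = (8.11×10⁻⁷)·(0.0519)³ / (10⁻⁷) = 0.001134 A·m².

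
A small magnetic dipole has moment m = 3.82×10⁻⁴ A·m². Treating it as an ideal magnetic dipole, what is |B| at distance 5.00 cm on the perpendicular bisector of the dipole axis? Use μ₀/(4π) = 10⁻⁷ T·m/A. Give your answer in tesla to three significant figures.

B ≈ 3.06×10⁻⁷ T

In the equatorial plane B = (μ₀/4π)·m/r³ (half the axial value).
B = (10⁻⁷)·(3.82×10⁻⁴) / (0.0500)³ = 3.056×10⁻⁷ T.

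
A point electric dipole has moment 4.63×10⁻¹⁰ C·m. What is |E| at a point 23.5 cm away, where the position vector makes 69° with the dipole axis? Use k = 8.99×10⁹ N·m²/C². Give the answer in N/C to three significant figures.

E ≈ 377 N/C

At angle θ the dipole field magnitude is E = (kp/r³)·√(1 + 3cos²θ).
kp/r³ = (8.99×10⁹)(4.63×10⁻¹⁰) / (0.235)³ = 320.7 N/C.
√(1 + 3cos²69°) = √(1 + 3·0.1284) = √1.3853 ≈ 1.1770.
E ≈ 320.7 × 1.177 = 377.5 N/C.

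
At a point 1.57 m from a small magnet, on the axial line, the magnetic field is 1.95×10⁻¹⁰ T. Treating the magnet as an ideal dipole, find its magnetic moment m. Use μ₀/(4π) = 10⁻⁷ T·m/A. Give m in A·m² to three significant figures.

On axis B = (μ₀/4π)·2m/r³, so m = Br³·4π/(μ₀·2).
m = (1.95×10⁻¹⁰)·(1.57)³ / (2·10⁻⁷) = 0.003773 A·m².

m ≈ 0.00377 A·m²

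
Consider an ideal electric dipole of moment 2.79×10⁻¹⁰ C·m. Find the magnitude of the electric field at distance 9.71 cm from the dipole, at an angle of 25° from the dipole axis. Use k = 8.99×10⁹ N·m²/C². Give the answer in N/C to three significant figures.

E ≈ 5100 N/C

At angle θ the dipole field magnitude is E = (kp/r³)·√(1 + 3cos²θ).
kp/r³ = (8.99×10⁹)(2.79×10⁻¹⁰) / (0.0971)³ = 2740 N/C.
√(1 + 3cos²25°) = √(1 + 3·0.8214) = √3.4642 ≈ 1.8612.
E ≈ 2740 × 1.861 = 5099 N/C.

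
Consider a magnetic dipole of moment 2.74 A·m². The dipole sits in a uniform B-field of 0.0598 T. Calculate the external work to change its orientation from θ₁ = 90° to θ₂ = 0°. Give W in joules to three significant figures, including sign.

W_ext = ΔU = −mB cosθ₂ + mB cosθ₁ = mB(cosθ₁ − cosθ₂).
W = (2.74)(0.0598)·(cos90° − cos0°) = (0.1639)·(-1.0000) = -0.1639 J.

W ≈ -0.164 J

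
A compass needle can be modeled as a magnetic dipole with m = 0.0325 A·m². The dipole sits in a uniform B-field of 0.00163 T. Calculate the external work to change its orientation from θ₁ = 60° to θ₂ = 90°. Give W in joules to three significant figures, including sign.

W_ext = ΔU = −mB cosθ₂ + mB cosθ₁ = mB(cosθ₁ − cosθ₂).
W = (0.0325)(0.00163)·(cos60° − cos90°) = (5.298×10⁻⁵)·(+0.5000) = 2.649×10⁻⁵ J.

W ≈ 2.65×10⁻⁵ J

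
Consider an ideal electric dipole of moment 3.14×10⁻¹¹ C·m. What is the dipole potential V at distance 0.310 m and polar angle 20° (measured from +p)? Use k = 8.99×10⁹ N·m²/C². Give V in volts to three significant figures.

The dipole potential is V = kp cosθ / r².
V = (8.99×10⁹)(3.14×10⁻¹¹)·cos20° / (0.310)² = 2.760 V.

V ≈ 2.76 V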